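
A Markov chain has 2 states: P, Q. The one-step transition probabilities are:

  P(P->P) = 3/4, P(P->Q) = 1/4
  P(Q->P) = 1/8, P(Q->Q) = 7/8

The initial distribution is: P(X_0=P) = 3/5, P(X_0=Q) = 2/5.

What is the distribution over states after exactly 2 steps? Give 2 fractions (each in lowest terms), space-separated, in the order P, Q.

Answer: 7/16 9/16

Derivation:
Propagating the distribution step by step (d_{t+1} = d_t * P):
d_0 = (P=3/5, Q=2/5)
  d_1[P] = 3/5*3/4 + 2/5*1/8 = 1/2
  d_1[Q] = 3/5*1/4 + 2/5*7/8 = 1/2
d_1 = (P=1/2, Q=1/2)
  d_2[P] = 1/2*3/4 + 1/2*1/8 = 7/16
  d_2[Q] = 1/2*1/4 + 1/2*7/8 = 9/16
d_2 = (P=7/16, Q=9/16)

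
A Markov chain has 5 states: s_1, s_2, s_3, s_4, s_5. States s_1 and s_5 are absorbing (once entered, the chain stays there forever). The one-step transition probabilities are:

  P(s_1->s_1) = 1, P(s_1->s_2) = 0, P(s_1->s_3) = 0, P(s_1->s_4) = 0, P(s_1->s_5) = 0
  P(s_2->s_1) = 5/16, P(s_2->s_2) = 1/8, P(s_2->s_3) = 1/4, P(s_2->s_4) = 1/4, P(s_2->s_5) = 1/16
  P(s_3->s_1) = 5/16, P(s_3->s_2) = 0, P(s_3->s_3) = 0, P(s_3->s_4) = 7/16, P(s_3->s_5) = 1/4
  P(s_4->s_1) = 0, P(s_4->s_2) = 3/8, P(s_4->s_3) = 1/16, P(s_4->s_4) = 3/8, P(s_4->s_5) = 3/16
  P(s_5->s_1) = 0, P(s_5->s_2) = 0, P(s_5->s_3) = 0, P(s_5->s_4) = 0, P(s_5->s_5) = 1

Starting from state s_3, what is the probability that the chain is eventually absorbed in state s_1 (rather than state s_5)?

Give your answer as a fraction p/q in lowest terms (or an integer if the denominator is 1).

Let a_i = P(absorbed in s_1 | start in state i).
Boundary conditions: a_s_1 = 1, a_s_5 = 0.
For each transient state i, a_i = sum_j P(i->j) * a_j:
  a_s_2 = 5/16*a_s_1 + 1/8*a_s_2 + 1/4*a_s_3 + 1/4*a_s_4 + 1/16*a_s_5
  a_s_3 = 5/16*a_s_1 + 0*a_s_2 + 0*a_s_3 + 7/16*a_s_4 + 1/4*a_s_5
  a_s_4 = 0*a_s_1 + 3/8*a_s_2 + 1/16*a_s_3 + 3/8*a_s_4 + 3/16*a_s_5

Substituting a_s_1 = 1 and a_s_5 = 0, rearrange to (I - Q) a = r where r[i] = P(i -> s_1):
  [7/8, -1/4, -1/4] . (a_s_2, a_s_3, a_s_4) = 5/16
  [0, 1, -7/16] . (a_s_2, a_s_3, a_s_4) = 5/16
  [-3/8, -1/16, 5/8] . (a_s_2, a_s_3, a_s_4) = 0

Solving yields:
  a_s_2 = 197/318
  a_s_3 = 79/159
  a_s_4 = 67/159

Starting state is s_3, so the absorption probability is a_s_3 = 79/159.

Answer: 79/159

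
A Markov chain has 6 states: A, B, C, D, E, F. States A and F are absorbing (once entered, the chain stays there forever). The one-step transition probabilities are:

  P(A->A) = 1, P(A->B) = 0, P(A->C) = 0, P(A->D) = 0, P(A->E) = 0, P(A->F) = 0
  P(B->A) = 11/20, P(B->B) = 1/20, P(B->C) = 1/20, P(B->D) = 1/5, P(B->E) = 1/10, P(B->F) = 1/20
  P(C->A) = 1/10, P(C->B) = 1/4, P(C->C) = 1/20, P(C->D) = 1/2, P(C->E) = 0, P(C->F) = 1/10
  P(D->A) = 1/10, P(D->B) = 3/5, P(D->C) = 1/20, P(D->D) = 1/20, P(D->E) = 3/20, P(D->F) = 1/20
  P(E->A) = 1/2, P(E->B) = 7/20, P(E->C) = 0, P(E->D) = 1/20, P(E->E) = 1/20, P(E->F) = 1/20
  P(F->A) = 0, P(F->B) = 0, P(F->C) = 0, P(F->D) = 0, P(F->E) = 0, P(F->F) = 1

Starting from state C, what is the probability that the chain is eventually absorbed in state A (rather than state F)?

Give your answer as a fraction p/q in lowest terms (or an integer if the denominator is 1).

Let a_i = P(absorbed in A | start in state i).
Boundary conditions: a_A = 1, a_F = 0.
For each transient state i, a_i = sum_j P(i->j) * a_j:
  a_B = 11/20*a_A + 1/20*a_B + 1/20*a_C + 1/5*a_D + 1/10*a_E + 1/20*a_F
  a_C = 1/10*a_A + 1/4*a_B + 1/20*a_C + 1/2*a_D + 0*a_E + 1/10*a_F
  a_D = 1/10*a_A + 3/5*a_B + 1/20*a_C + 1/20*a_D + 3/20*a_E + 1/20*a_F
  a_E = 1/2*a_A + 7/20*a_B + 0*a_C + 1/20*a_D + 1/20*a_E + 1/20*a_F

Substituting a_A = 1 and a_F = 0, rearrange to (I - Q) a = r where r[i] = P(i -> A):
  [19/20, -1/20, -1/5, -1/10] . (a_B, a_C, a_D, a_E) = 11/20
  [-1/4, 19/20, -1/2, 0] . (a_B, a_C, a_D, a_E) = 1/10
  [-3/5, -1/20, 19/20, -3/20] . (a_B, a_C, a_D, a_E) = 1/10
  [-7/20, 0, -1/20, 19/20] . (a_B, a_C, a_D, a_E) = 1/2

Solving yields:
  a_B = 77/86
  a_C = 34/43
  a_D = 147/172
  a_E = 155/172

Starting state is C, so the absorption probability is a_C = 34/43.

Answer: 34/43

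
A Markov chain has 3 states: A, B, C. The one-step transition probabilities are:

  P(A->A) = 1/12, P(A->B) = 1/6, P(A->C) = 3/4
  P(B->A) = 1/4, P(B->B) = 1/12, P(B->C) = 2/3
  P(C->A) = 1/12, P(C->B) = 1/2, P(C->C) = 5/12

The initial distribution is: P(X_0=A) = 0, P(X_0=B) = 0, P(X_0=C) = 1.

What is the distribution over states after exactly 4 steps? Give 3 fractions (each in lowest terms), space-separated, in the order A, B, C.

Answer: 721/5184 3299/10368 5627/10368

Derivation:
Propagating the distribution step by step (d_{t+1} = d_t * P):
d_0 = (A=0, B=0, C=1)
  d_1[A] = 0*1/12 + 0*1/4 + 1*1/12 = 1/12
  d_1[B] = 0*1/6 + 0*1/12 + 1*1/2 = 1/2
  d_1[C] = 0*3/4 + 0*2/3 + 1*5/12 = 5/12
d_1 = (A=1/12, B=1/2, C=5/12)
  d_2[A] = 1/12*1/12 + 1/2*1/4 + 5/12*1/12 = 1/6
  d_2[B] = 1/12*1/6 + 1/2*1/12 + 5/12*1/2 = 19/72
  d_2[C] = 1/12*3/4 + 1/2*2/3 + 5/12*5/12 = 41/72
d_2 = (A=1/6, B=19/72, C=41/72)
  d_3[A] = 1/6*1/12 + 19/72*1/4 + 41/72*1/12 = 55/432
  d_3[B] = 1/6*1/6 + 19/72*1/12 + 41/72*1/2 = 289/864
  d_3[C] = 1/6*3/4 + 19/72*2/3 + 41/72*5/12 = 155/288
d_3 = (A=55/432, B=289/864, C=155/288)
  d_4[A] = 55/432*1/12 + 289/864*1/4 + 155/288*1/12 = 721/5184
  d_4[B] = 55/432*1/6 + 289/864*1/12 + 155/288*1/2 = 3299/10368
  d_4[C] = 55/432*3/4 + 289/864*2/3 + 155/288*5/12 = 5627/10368
d_4 = (A=721/5184, B=3299/10368, C=5627/10368)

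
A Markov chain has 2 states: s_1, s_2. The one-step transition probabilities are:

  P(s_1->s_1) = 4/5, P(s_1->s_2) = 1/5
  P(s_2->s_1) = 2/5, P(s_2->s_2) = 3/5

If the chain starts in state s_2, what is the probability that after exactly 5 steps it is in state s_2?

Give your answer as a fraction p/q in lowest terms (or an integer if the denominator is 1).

Computing P^5 by repeated multiplication:
P^1 =
  s_1: [4/5, 1/5]
  s_2: [2/5, 3/5]
P^2 =
  s_1: [18/25, 7/25]
  s_2: [14/25, 11/25]
P^3 =
  s_1: [86/125, 39/125]
  s_2: [78/125, 47/125]
P^4 =
  s_1: [422/625, 203/625]
  s_2: [406/625, 219/625]
P^5 =
  s_1: [2094/3125, 1031/3125]
  s_2: [2062/3125, 1063/3125]

(P^5)[s_2 -> s_2] = 1063/3125

Answer: 1063/3125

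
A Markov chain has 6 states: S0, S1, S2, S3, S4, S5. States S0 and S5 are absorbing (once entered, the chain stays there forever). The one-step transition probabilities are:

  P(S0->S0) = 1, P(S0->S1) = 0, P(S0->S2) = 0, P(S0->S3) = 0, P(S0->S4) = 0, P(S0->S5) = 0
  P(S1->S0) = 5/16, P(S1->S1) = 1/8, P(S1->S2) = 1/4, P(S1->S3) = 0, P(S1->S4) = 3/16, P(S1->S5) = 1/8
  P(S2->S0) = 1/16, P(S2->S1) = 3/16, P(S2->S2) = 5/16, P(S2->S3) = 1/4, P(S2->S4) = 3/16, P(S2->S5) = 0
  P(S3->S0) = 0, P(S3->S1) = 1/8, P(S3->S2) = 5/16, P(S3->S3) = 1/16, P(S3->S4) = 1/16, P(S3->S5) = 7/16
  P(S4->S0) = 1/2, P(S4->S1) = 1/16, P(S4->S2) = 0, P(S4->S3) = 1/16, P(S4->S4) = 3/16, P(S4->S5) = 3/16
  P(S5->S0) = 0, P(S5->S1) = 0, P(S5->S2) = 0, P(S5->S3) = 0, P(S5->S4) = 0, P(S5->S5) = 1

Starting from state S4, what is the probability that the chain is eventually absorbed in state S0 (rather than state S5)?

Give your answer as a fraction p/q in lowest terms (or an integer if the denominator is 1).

Answer: 3898/5629

Derivation:
Let a_i = P(absorbed in S0 | start in state i).
Boundary conditions: a_S0 = 1, a_S5 = 0.
For each transient state i, a_i = sum_j P(i->j) * a_j:
  a_S1 = 5/16*a_S0 + 1/8*a_S1 + 1/4*a_S2 + 0*a_S3 + 3/16*a_S4 + 1/8*a_S5
  a_S2 = 1/16*a_S0 + 3/16*a_S1 + 5/16*a_S2 + 1/4*a_S3 + 3/16*a_S4 + 0*a_S5
  a_S3 = 0*a_S0 + 1/8*a_S1 + 5/16*a_S2 + 1/16*a_S3 + 1/16*a_S4 + 7/16*a_S5
  a_S4 = 1/2*a_S0 + 1/16*a_S1 + 0*a_S2 + 1/16*a_S3 + 3/16*a_S4 + 3/16*a_S5

Substituting a_S0 = 1 and a_S5 = 0, rearrange to (I - Q) a = r where r[i] = P(i -> S0):
  [7/8, -1/4, 0, -3/16] . (a_S1, a_S2, a_S3, a_S4) = 5/16
  [-3/16, 11/16, -1/4, -3/16] . (a_S1, a_S2, a_S3, a_S4) = 1/16
  [-1/8, -5/16, 15/16, -1/16] . (a_S1, a_S2, a_S3, a_S4) = 0
  [-1/16, 0, -1/16, 13/16] . (a_S1, a_S2, a_S3, a_S4) = 1/2

Solving yields:
  a_S1 = 7567/11258
  a_S2 = 505/866
  a_S3 = 3717/11258
  a_S4 = 3898/5629

Starting state is S4, so the absorption probability is a_S4 = 3898/5629.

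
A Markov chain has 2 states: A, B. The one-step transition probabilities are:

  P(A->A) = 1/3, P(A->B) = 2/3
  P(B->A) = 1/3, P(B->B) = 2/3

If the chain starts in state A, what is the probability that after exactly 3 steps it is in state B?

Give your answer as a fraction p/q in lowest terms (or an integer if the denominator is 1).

Answer: 2/3

Derivation:
Computing P^3 by repeated multiplication:
P^1 =
  A: [1/3, 2/3]
  B: [1/3, 2/3]
P^2 =
  A: [1/3, 2/3]
  B: [1/3, 2/3]
P^3 =
  A: [1/3, 2/3]
  B: [1/3, 2/3]

(P^3)[A -> B] = 2/3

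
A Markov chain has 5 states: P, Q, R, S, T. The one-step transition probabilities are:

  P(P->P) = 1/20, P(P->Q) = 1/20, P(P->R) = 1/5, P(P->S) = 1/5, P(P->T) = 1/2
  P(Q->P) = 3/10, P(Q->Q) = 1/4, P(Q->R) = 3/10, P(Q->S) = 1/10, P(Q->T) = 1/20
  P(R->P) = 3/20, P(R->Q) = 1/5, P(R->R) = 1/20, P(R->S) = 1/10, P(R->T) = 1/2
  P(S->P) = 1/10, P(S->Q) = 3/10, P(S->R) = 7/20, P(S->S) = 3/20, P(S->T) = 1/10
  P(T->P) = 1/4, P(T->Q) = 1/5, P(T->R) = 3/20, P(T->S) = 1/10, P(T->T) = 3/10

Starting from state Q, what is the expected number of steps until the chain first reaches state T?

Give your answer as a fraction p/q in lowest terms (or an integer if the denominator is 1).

Let h_i = expected steps to first reach T from state i.
Boundary: h_T = 0.
First-step equations for the other states:
  h_P = 1 + 1/20*h_P + 1/20*h_Q + 1/5*h_R + 1/5*h_S + 1/2*h_T
  h_Q = 1 + 3/10*h_P + 1/4*h_Q + 3/10*h_R + 1/10*h_S + 1/20*h_T
  h_R = 1 + 3/20*h_P + 1/5*h_Q + 1/20*h_R + 1/10*h_S + 1/2*h_T
  h_S = 1 + 1/10*h_P + 3/10*h_Q + 7/20*h_R + 3/20*h_S + 1/10*h_T

Substituting h_T = 0 and rearranging gives the linear system (I - Q) h = 1:
  [19/20, -1/20, -1/5, -1/5] . (h_P, h_Q, h_R, h_S) = 1
  [-3/10, 3/4, -3/10, -1/10] . (h_P, h_Q, h_R, h_S) = 1
  [-3/20, -1/5, 19/20, -1/10] . (h_P, h_Q, h_R, h_S) = 1
  [-1/10, -3/10, -7/20, 17/20] . (h_P, h_Q, h_R, h_S) = 1

Solving yields:
  h_P = 22760/8417
  h_Q = 239340/58919
  h_R = 162780/58919
  h_S = 239560/58919

Starting state is Q, so the expected hitting time is h_Q = 239340/58919.

Answer: 239340/58919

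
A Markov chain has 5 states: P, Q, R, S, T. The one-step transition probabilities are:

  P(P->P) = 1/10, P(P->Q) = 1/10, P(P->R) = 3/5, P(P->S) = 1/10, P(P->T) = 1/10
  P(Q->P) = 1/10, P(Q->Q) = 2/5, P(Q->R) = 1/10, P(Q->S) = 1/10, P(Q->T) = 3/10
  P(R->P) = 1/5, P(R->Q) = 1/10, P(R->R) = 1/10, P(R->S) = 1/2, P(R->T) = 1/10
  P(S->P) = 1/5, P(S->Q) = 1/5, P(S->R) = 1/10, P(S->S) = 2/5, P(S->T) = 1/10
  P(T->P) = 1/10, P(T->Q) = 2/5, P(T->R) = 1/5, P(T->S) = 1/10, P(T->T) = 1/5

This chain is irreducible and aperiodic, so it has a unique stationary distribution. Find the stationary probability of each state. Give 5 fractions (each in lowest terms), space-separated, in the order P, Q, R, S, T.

Answer: 96/667 1835/7337 1384/7337 1839/7337 1223/7337

Derivation:
The stationary distribution satisfies pi = pi * P, i.e.:
  pi_P = 1/10*pi_P + 1/10*pi_Q + 1/5*pi_R + 1/5*pi_S + 1/10*pi_T
  pi_Q = 1/10*pi_P + 2/5*pi_Q + 1/10*pi_R + 1/5*pi_S + 2/5*pi_T
  pi_R = 3/5*pi_P + 1/10*pi_Q + 1/10*pi_R + 1/10*pi_S + 1/5*pi_T
  pi_S = 1/10*pi_P + 1/10*pi_Q + 1/2*pi_R + 2/5*pi_S + 1/10*pi_T
  pi_T = 1/10*pi_P + 3/10*pi_Q + 1/10*pi_R + 1/10*pi_S + 1/5*pi_T
with normalization: pi_P + pi_Q + pi_R + pi_S + pi_T = 1.

Using the first 4 balance equations plus normalization, the linear system A*pi = b is:
  [-9/10, 1/10, 1/5, 1/5, 1/10] . pi = 0
  [1/10, -3/5, 1/10, 1/5, 2/5] . pi = 0
  [3/5, 1/10, -9/10, 1/10, 1/5] . pi = 0
  [1/10, 1/10, 1/2, -3/5, 1/10] . pi = 0
  [1, 1, 1, 1, 1] . pi = 1

Solving yields:
  pi_P = 96/667
  pi_Q = 1835/7337
  pi_R = 1384/7337
  pi_S = 1839/7337
  pi_T = 1223/7337

Verification (pi * P):
  96/667*1/10 + 1835/7337*1/10 + 1384/7337*1/5 + 1839/7337*1/5 + 1223/7337*1/10 = 96/667 = pi_P  (ok)
  96/667*1/10 + 1835/7337*2/5 + 1384/7337*1/10 + 1839/7337*1/5 + 1223/7337*2/5 = 1835/7337 = pi_Q  (ok)
  96/667*3/5 + 1835/7337*1/10 + 1384/7337*1/10 + 1839/7337*1/10 + 1223/7337*1/5 = 1384/7337 = pi_R  (ok)
  96/667*1/10 + 1835/7337*1/10 + 1384/7337*1/2 + 1839/7337*2/5 + 1223/7337*1/10 = 1839/7337 = pi_S  (ok)
  96/667*1/10 + 1835/7337*3/10 + 1384/7337*1/10 + 1839/7337*1/10 + 1223/7337*1/5 = 1223/7337 = pi_T  (ok)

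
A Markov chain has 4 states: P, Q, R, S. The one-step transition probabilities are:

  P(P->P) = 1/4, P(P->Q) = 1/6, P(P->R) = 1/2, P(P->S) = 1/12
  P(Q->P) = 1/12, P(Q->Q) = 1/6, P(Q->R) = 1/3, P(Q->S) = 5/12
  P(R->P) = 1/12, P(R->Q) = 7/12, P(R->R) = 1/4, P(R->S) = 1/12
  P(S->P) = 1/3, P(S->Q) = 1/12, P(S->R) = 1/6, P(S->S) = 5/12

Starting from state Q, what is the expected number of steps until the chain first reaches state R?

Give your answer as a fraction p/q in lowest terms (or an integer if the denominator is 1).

Let h_i = expected steps to first reach R from state i.
Boundary: h_R = 0.
First-step equations for the other states:
  h_P = 1 + 1/4*h_P + 1/6*h_Q + 1/2*h_R + 1/12*h_S
  h_Q = 1 + 1/12*h_P + 1/6*h_Q + 1/3*h_R + 5/12*h_S
  h_S = 1 + 1/3*h_P + 1/12*h_Q + 1/6*h_R + 5/12*h_S

Substituting h_R = 0 and rearranging gives the linear system (I - Q) h = 1:
  [3/4, -1/6, -1/12] . (h_P, h_Q, h_S) = 1
  [-1/12, 5/6, -5/12] . (h_P, h_Q, h_S) = 1
  [-1/3, -1/12, 7/12] . (h_P, h_Q, h_S) = 1

Solving yields:
  h_P = 120/49
  h_Q = 792/245
  h_S = 876/245

Starting state is Q, so the expected hitting time is h_Q = 792/245.

Answer: 792/245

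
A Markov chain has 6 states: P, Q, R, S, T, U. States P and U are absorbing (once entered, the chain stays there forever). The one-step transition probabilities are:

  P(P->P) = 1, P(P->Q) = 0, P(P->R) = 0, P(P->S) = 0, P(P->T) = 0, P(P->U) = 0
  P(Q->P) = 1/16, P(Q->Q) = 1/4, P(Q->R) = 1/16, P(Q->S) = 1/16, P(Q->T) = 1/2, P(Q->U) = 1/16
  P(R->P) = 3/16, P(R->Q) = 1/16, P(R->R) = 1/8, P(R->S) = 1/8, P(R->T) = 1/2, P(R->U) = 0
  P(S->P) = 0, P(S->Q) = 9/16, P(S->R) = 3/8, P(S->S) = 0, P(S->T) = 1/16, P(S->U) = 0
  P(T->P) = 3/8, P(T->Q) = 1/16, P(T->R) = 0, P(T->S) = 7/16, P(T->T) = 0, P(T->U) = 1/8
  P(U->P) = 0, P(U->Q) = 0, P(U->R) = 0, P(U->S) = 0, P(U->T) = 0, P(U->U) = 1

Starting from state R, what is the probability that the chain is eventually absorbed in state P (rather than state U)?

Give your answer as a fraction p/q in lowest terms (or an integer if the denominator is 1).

Answer: 18370/23063

Derivation:
Let a_i = P(absorbed in P | start in state i).
Boundary conditions: a_P = 1, a_U = 0.
For each transient state i, a_i = sum_j P(i->j) * a_j:
  a_Q = 1/16*a_P + 1/4*a_Q + 1/16*a_R + 1/16*a_S + 1/2*a_T + 1/16*a_U
  a_R = 3/16*a_P + 1/16*a_Q + 1/8*a_R + 1/8*a_S + 1/2*a_T + 0*a_U
  a_S = 0*a_P + 9/16*a_Q + 3/8*a_R + 0*a_S + 1/16*a_T + 0*a_U
  a_T = 3/8*a_P + 1/16*a_Q + 0*a_R + 7/16*a_S + 0*a_T + 1/8*a_U

Substituting a_P = 1 and a_U = 0, rearrange to (I - Q) a = r where r[i] = P(i -> P):
  [3/4, -1/16, -1/16, -1/2] . (a_Q, a_R, a_S, a_T) = 1/16
  [-1/16, 7/8, -1/8, -1/2] . (a_Q, a_R, a_S, a_T) = 3/16
  [-9/16, -3/8, 1, -1/16] . (a_Q, a_R, a_S, a_T) = 0
  [-1/16, 0, -7/16, 1] . (a_Q, a_R, a_S, a_T) = 3/8

Solving yields:
  a_Q = 16329/23063
  a_R = 18370/23063
  a_S = 17147/23063
  a_T = 17171/23063

Starting state is R, so the absorption probability is a_R = 18370/23063.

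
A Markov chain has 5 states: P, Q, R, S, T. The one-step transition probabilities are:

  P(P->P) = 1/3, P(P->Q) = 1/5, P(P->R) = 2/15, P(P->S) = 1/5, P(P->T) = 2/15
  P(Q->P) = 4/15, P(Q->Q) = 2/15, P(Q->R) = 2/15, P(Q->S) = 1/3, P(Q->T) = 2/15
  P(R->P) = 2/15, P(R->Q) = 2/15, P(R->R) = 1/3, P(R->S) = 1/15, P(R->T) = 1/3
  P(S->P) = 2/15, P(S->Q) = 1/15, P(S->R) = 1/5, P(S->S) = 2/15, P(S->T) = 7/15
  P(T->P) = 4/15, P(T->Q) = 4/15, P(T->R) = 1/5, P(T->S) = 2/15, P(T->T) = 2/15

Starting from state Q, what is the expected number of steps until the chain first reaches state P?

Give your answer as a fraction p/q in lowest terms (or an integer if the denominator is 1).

Let h_i = expected steps to first reach P from state i.
Boundary: h_P = 0.
First-step equations for the other states:
  h_Q = 1 + 4/15*h_P + 2/15*h_Q + 2/15*h_R + 1/3*h_S + 2/15*h_T
  h_R = 1 + 2/15*h_P + 2/15*h_Q + 1/3*h_R + 1/15*h_S + 1/3*h_T
  h_S = 1 + 2/15*h_P + 1/15*h_Q + 1/5*h_R + 2/15*h_S + 7/15*h_T
  h_T = 1 + 4/15*h_P + 4/15*h_Q + 1/5*h_R + 2/15*h_S + 2/15*h_T

Substituting h_P = 0 and rearranging gives the linear system (I - Q) h = 1:
  [13/15, -2/15, -1/3, -2/15] . (h_Q, h_R, h_S, h_T) = 1
  [-2/15, 2/3, -1/15, -1/3] . (h_Q, h_R, h_S, h_T) = 1
  [-1/15, -1/5, 13/15, -7/15] . (h_Q, h_R, h_S, h_T) = 1
  [-4/15, -1/5, -2/15, 13/15] . (h_Q, h_R, h_S, h_T) = 1

Solving yields:
  h_Q = 51825/11086
  h_R = 2535/482
  h_S = 57735/11086
  h_T = 51075/11086

Starting state is Q, so the expected hitting time is h_Q = 51825/11086.

Answer: 51825/11086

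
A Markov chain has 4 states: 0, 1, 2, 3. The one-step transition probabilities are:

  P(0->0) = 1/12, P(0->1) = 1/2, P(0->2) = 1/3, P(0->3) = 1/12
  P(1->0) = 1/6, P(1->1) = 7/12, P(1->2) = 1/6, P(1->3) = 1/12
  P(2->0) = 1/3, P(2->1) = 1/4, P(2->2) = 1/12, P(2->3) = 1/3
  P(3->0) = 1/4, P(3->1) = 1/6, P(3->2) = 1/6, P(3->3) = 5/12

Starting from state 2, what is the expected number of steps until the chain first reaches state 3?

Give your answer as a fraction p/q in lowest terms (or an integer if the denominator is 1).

Answer: 504/85

Derivation:
Let h_i = expected steps to first reach 3 from state i.
Boundary: h_3 = 0.
First-step equations for the other states:
  h_0 = 1 + 1/12*h_0 + 1/2*h_1 + 1/3*h_2 + 1/12*h_3
  h_1 = 1 + 1/6*h_0 + 7/12*h_1 + 1/6*h_2 + 1/12*h_3
  h_2 = 1 + 1/3*h_0 + 1/4*h_1 + 1/12*h_2 + 1/3*h_3

Substituting h_3 = 0 and rearranging gives the linear system (I - Q) h = 1:
  [11/12, -1/2, -1/3] . (h_0, h_1, h_2) = 1
  [-1/6, 5/12, -1/6] . (h_0, h_1, h_2) = 1
  [-1/3, -1/4, 11/12] . (h_0, h_1, h_2) = 1

Solving yields:
  h_0 = 636/85
  h_1 = 132/17
  h_2 = 504/85

Starting state is 2, so the expected hitting time is h_2 = 504/85.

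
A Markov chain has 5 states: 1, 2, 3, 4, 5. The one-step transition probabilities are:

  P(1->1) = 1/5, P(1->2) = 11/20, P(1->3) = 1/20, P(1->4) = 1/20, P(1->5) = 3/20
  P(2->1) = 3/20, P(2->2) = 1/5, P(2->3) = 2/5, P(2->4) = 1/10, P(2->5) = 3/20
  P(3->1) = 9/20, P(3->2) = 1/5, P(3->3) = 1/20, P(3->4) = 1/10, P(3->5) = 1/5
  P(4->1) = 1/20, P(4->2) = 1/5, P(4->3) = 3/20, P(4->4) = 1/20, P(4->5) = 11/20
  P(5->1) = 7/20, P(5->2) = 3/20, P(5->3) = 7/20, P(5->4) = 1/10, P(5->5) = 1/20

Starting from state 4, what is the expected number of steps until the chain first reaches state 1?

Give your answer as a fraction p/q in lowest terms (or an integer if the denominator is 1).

Let h_i = expected steps to first reach 1 from state i.
Boundary: h_1 = 0.
First-step equations for the other states:
  h_2 = 1 + 3/20*h_1 + 1/5*h_2 + 2/5*h_3 + 1/10*h_4 + 3/20*h_5
  h_3 = 1 + 9/20*h_1 + 1/5*h_2 + 1/20*h_3 + 1/10*h_4 + 1/5*h_5
  h_4 = 1 + 1/20*h_1 + 1/5*h_2 + 3/20*h_3 + 1/20*h_4 + 11/20*h_5
  h_5 = 1 + 7/20*h_1 + 3/20*h_2 + 7/20*h_3 + 1/10*h_4 + 1/20*h_5

Substituting h_1 = 0 and rearranging gives the linear system (I - Q) h = 1:
  [4/5, -2/5, -1/10, -3/20] . (h_2, h_3, h_4, h_5) = 1
  [-1/5, 19/20, -1/10, -1/5] . (h_2, h_3, h_4, h_5) = 1
  [-1/5, -3/20, 19/20, -11/20] . (h_2, h_3, h_4, h_5) = 1
  [-3/20, -7/20, -1/10, 19/20] . (h_2, h_3, h_4, h_5) = 1

Solving yields:
  h_2 = 14700/3803
  h_3 = 11340/3803
  h_4 = 15940/3803
  h_5 = 12180/3803

Starting state is 4, so the expected hitting time is h_4 = 15940/3803.

Answer: 15940/3803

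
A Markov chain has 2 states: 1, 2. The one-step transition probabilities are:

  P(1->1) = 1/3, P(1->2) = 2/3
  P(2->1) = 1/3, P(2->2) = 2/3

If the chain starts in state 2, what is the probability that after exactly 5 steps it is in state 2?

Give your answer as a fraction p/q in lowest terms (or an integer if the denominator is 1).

Answer: 2/3

Derivation:
Computing P^5 by repeated multiplication:
P^1 =
  1: [1/3, 2/3]
  2: [1/3, 2/3]
P^2 =
  1: [1/3, 2/3]
  2: [1/3, 2/3]
P^3 =
  1: [1/3, 2/3]
  2: [1/3, 2/3]
P^4 =
  1: [1/3, 2/3]
  2: [1/3, 2/3]
P^5 =
  1: [1/3, 2/3]
  2: [1/3, 2/3]

(P^5)[2 -> 2] = 2/3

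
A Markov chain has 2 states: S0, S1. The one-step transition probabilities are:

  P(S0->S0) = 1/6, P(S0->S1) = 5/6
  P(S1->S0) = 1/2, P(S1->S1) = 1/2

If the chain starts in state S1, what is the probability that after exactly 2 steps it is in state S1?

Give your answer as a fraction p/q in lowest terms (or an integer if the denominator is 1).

Answer: 2/3

Derivation:
Computing P^2 by repeated multiplication:
P^1 =
  S0: [1/6, 5/6]
  S1: [1/2, 1/2]
P^2 =
  S0: [4/9, 5/9]
  S1: [1/3, 2/3]

(P^2)[S1 -> S1] = 2/3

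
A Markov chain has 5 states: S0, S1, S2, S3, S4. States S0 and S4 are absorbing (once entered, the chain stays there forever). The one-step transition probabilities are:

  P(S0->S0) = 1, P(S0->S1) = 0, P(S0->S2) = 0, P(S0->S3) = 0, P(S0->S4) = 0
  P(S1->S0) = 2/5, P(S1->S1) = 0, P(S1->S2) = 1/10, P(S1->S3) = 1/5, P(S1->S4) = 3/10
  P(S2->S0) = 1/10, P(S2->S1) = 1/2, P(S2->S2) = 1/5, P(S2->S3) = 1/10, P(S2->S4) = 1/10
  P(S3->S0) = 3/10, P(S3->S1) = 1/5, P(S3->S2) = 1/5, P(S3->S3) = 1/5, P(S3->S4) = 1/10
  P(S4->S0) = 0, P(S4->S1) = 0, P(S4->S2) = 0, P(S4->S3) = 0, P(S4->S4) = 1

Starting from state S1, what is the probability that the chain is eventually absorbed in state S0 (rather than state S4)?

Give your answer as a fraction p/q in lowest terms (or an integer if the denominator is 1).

Let a_i = P(absorbed in S0 | start in state i).
Boundary conditions: a_S0 = 1, a_S4 = 0.
For each transient state i, a_i = sum_j P(i->j) * a_j:
  a_S1 = 2/5*a_S0 + 0*a_S1 + 1/10*a_S2 + 1/5*a_S3 + 3/10*a_S4
  a_S2 = 1/10*a_S0 + 1/2*a_S1 + 1/5*a_S2 + 1/10*a_S3 + 1/10*a_S4
  a_S3 = 3/10*a_S0 + 1/5*a_S1 + 1/5*a_S2 + 1/5*a_S3 + 1/10*a_S4

Substituting a_S0 = 1 and a_S4 = 0, rearrange to (I - Q) a = r where r[i] = P(i -> S0):
  [1, -1/10, -1/5] . (a_S1, a_S2, a_S3) = 2/5
  [-1/2, 4/5, -1/10] . (a_S1, a_S2, a_S3) = 1/10
  [-1/5, -1/5, 4/5] . (a_S1, a_S2, a_S3) = 3/10

Solving yields:
  a_S1 = 311/526
  a_S2 = 152/263
  a_S3 = 351/526

Starting state is S1, so the absorption probability is a_S1 = 311/526.

Answer: 311/526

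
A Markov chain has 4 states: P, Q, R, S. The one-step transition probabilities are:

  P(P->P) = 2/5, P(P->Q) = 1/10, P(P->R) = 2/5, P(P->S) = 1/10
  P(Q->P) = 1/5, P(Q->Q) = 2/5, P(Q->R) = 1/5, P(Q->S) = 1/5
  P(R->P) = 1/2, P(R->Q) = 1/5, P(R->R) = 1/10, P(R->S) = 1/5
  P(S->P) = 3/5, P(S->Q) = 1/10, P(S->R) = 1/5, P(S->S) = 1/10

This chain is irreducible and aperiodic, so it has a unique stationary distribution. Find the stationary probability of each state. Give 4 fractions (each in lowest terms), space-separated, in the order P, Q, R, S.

The stationary distribution satisfies pi = pi * P, i.e.:
  pi_P = 2/5*pi_P + 1/5*pi_Q + 1/2*pi_R + 3/5*pi_S
  pi_Q = 1/10*pi_P + 2/5*pi_Q + 1/5*pi_R + 1/10*pi_S
  pi_R = 2/5*pi_P + 1/5*pi_Q + 1/10*pi_R + 1/5*pi_S
  pi_S = 1/10*pi_P + 1/5*pi_Q + 1/5*pi_R + 1/10*pi_S
with normalization: pi_P + pi_Q + pi_R + pi_S = 1.

Using the first 3 balance equations plus normalization, the linear system A*pi = b is:
  [-3/5, 1/5, 1/2, 3/5] . pi = 0
  [1/10, -3/5, 1/5, 1/10] . pi = 0
  [2/5, 1/5, -9/10, 1/5] . pi = 0
  [1, 1, 1, 1] . pi = 1

Solving yields:
  pi_P = 18/43
  pi_Q = 85/473
  pi_R = 122/473
  pi_S = 68/473

Verification (pi * P):
  18/43*2/5 + 85/473*1/5 + 122/473*1/2 + 68/473*3/5 = 18/43 = pi_P  (ok)
  18/43*1/10 + 85/473*2/5 + 122/473*1/5 + 68/473*1/10 = 85/473 = pi_Q  (ok)
  18/43*2/5 + 85/473*1/5 + 122/473*1/10 + 68/473*1/5 = 122/473 = pi_R  (ok)
  18/43*1/10 + 85/473*1/5 + 122/473*1/5 + 68/473*1/10 = 68/473 = pi_S  (ok)

Answer: 18/43 85/473 122/473 68/473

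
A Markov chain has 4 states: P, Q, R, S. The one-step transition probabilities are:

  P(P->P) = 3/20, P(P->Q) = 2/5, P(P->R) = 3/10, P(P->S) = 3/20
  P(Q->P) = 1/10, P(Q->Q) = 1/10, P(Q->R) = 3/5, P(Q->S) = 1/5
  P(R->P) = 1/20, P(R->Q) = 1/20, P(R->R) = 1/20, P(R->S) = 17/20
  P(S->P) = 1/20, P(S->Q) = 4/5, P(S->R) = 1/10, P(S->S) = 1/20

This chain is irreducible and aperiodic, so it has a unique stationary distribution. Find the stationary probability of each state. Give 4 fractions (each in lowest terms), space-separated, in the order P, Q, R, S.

The stationary distribution satisfies pi = pi * P, i.e.:
  pi_P = 3/20*pi_P + 1/10*pi_Q + 1/20*pi_R + 1/20*pi_S
  pi_Q = 2/5*pi_P + 1/10*pi_Q + 1/20*pi_R + 4/5*pi_S
  pi_R = 3/10*pi_P + 3/5*pi_Q + 1/20*pi_R + 1/10*pi_S
  pi_S = 3/20*pi_P + 1/5*pi_Q + 17/20*pi_R + 1/20*pi_S
with normalization: pi_P + pi_Q + pi_R + pi_S = 1.

Using the first 3 balance equations plus normalization, the linear system A*pi = b is:
  [-17/20, 1/10, 1/20, 1/20] . pi = 0
  [2/5, -9/10, 1/20, 4/5] . pi = 0
  [3/10, 3/5, -19/20, 1/10] . pi = 0
  [1, 1, 1, 1] . pi = 1

Solving yields:
  pi_P = 39/526
  pi_Q = 88/263
  pi_R = 212/789
  pi_S = 509/1578

Verification (pi * P):
  39/526*3/20 + 88/263*1/10 + 212/789*1/20 + 509/1578*1/20 = 39/526 = pi_P  (ok)
  39/526*2/5 + 88/263*1/10 + 212/789*1/20 + 509/1578*4/5 = 88/263 = pi_Q  (ok)
  39/526*3/10 + 88/263*3/5 + 212/789*1/20 + 509/1578*1/10 = 212/789 = pi_R  (ok)
  39/526*3/20 + 88/263*1/5 + 212/789*17/20 + 509/1578*1/20 = 509/1578 = pi_S  (ok)

Answer: 39/526 88/263 212/789 509/1578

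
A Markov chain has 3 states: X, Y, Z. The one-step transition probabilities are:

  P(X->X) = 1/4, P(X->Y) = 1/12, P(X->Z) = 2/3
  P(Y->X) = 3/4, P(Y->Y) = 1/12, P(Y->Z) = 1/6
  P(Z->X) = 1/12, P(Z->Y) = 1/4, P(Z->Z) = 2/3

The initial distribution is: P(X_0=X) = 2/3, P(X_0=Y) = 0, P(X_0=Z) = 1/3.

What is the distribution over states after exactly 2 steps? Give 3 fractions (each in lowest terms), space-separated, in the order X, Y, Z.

Propagating the distribution step by step (d_{t+1} = d_t * P):
d_0 = (X=2/3, Y=0, Z=1/3)
  d_1[X] = 2/3*1/4 + 0*3/4 + 1/3*1/12 = 7/36
  d_1[Y] = 2/3*1/12 + 0*1/12 + 1/3*1/4 = 5/36
  d_1[Z] = 2/3*2/3 + 0*1/6 + 1/3*2/3 = 2/3
d_1 = (X=7/36, Y=5/36, Z=2/3)
  d_2[X] = 7/36*1/4 + 5/36*3/4 + 2/3*1/12 = 5/24
  d_2[Y] = 7/36*1/12 + 5/36*1/12 + 2/3*1/4 = 7/36
  d_2[Z] = 7/36*2/3 + 5/36*1/6 + 2/3*2/3 = 43/72
d_2 = (X=5/24, Y=7/36, Z=43/72)

Answer: 5/24 7/36 43/72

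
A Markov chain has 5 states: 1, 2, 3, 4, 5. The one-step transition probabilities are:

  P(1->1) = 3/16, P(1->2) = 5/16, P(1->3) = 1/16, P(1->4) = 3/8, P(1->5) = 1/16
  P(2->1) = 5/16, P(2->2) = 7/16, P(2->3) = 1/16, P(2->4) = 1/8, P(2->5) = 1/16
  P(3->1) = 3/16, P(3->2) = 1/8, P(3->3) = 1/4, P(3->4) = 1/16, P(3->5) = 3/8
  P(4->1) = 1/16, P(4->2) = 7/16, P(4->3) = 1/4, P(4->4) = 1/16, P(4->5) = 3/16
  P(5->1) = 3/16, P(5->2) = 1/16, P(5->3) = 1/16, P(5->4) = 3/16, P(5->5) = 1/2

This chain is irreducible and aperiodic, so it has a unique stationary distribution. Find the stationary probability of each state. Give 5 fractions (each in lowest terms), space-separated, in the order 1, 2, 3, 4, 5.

Answer: 7709/37966 11221/37966 2210/18983 3249/18983 99/463

Derivation:
The stationary distribution satisfies pi = pi * P, i.e.:
  pi_1 = 3/16*pi_1 + 5/16*pi_2 + 3/16*pi_3 + 1/16*pi_4 + 3/16*pi_5
  pi_2 = 5/16*pi_1 + 7/16*pi_2 + 1/8*pi_3 + 7/16*pi_4 + 1/16*pi_5
  pi_3 = 1/16*pi_1 + 1/16*pi_2 + 1/4*pi_3 + 1/4*pi_4 + 1/16*pi_5
  pi_4 = 3/8*pi_1 + 1/8*pi_2 + 1/16*pi_3 + 1/16*pi_4 + 3/16*pi_5
  pi_5 = 1/16*pi_1 + 1/16*pi_2 + 3/8*pi_3 + 3/16*pi_4 + 1/2*pi_5
with normalization: pi_1 + pi_2 + pi_3 + pi_4 + pi_5 = 1.

Using the first 4 balance equations plus normalization, the linear system A*pi = b is:
  [-13/16, 5/16, 3/16, 1/16, 3/16] . pi = 0
  [5/16, -9/16, 1/8, 7/16, 1/16] . pi = 0
  [1/16, 1/16, -3/4, 1/4, 1/16] . pi = 0
  [3/8, 1/8, 1/16, -15/16, 3/16] . pi = 0
  [1, 1, 1, 1, 1] . pi = 1

Solving yields:
  pi_1 = 7709/37966
  pi_2 = 11221/37966
  pi_3 = 2210/18983
  pi_4 = 3249/18983
  pi_5 = 99/463

Verification (pi * P):
  7709/37966*3/16 + 11221/37966*5/16 + 2210/18983*3/16 + 3249/18983*1/16 + 99/463*3/16 = 7709/37966 = pi_1  (ok)
  7709/37966*5/16 + 11221/37966*7/16 + 2210/18983*1/8 + 3249/18983*7/16 + 99/463*1/16 = 11221/37966 = pi_2  (ok)
  7709/37966*1/16 + 11221/37966*1/16 + 2210/18983*1/4 + 3249/18983*1/4 + 99/463*1/16 = 2210/18983 = pi_3  (ok)
  7709/37966*3/8 + 11221/37966*1/8 + 2210/18983*1/16 + 3249/18983*1/16 + 99/463*3/16 = 3249/18983 = pi_4  (ok)
  7709/37966*1/16 + 11221/37966*1/16 + 2210/18983*3/8 + 3249/18983*3/16 + 99/463*1/2 = 99/463 = pi_5  (ok)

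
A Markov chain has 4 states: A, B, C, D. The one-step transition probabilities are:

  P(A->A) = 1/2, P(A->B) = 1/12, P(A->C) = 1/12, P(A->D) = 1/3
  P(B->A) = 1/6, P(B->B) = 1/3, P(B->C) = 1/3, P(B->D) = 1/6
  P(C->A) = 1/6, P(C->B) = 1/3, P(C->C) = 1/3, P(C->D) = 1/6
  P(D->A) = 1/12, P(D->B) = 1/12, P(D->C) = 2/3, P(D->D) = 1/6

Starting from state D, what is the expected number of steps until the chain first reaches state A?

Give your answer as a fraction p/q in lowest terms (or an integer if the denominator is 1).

Answer: 78/11

Derivation:
Let h_i = expected steps to first reach A from state i.
Boundary: h_A = 0.
First-step equations for the other states:
  h_B = 1 + 1/6*h_A + 1/3*h_B + 1/3*h_C + 1/6*h_D
  h_C = 1 + 1/6*h_A + 1/3*h_B + 1/3*h_C + 1/6*h_D
  h_D = 1 + 1/12*h_A + 1/12*h_B + 2/3*h_C + 1/6*h_D

Substituting h_A = 0 and rearranging gives the linear system (I - Q) h = 1:
  [2/3, -1/3, -1/6] . (h_B, h_C, h_D) = 1
  [-1/3, 2/3, -1/6] . (h_B, h_C, h_D) = 1
  [-1/12, -2/3, 5/6] . (h_B, h_C, h_D) = 1

Solving yields:
  h_B = 72/11
  h_C = 72/11
  h_D = 78/11

Starting state is D, so the expected hitting time is h_D = 78/11.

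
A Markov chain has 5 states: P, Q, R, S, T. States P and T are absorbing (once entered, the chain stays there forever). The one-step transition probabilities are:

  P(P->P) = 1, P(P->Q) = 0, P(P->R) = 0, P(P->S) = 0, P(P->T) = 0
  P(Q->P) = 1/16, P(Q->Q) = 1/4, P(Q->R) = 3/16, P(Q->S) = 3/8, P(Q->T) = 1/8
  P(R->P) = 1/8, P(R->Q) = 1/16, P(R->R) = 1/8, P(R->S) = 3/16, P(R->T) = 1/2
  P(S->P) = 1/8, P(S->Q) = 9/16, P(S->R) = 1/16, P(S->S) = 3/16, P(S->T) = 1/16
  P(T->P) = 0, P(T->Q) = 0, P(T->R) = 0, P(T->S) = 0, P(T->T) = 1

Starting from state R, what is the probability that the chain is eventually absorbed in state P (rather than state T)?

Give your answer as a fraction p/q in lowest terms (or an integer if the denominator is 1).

Let a_i = P(absorbed in P | start in state i).
Boundary conditions: a_P = 1, a_T = 0.
For each transient state i, a_i = sum_j P(i->j) * a_j:
  a_Q = 1/16*a_P + 1/4*a_Q + 3/16*a_R + 3/8*a_S + 1/8*a_T
  a_R = 1/8*a_P + 1/16*a_Q + 1/8*a_R + 3/16*a_S + 1/2*a_T
  a_S = 1/8*a_P + 9/16*a_Q + 1/16*a_R + 3/16*a_S + 1/16*a_T

Substituting a_P = 1 and a_T = 0, rearrange to (I - Q) a = r where r[i] = P(i -> P):
  [3/4, -3/16, -3/8] . (a_Q, a_R, a_S) = 1/16
  [-1/16, 7/8, -3/16] . (a_Q, a_R, a_S) = 1/8
  [-9/16, -1/16, 13/16] . (a_Q, a_R, a_S) = 1/8

Solving yields:
  a_Q = 455/1266
  a_R = 164/633
  a_S = 535/1266

Starting state is R, so the absorption probability is a_R = 164/633.

Answer: 164/633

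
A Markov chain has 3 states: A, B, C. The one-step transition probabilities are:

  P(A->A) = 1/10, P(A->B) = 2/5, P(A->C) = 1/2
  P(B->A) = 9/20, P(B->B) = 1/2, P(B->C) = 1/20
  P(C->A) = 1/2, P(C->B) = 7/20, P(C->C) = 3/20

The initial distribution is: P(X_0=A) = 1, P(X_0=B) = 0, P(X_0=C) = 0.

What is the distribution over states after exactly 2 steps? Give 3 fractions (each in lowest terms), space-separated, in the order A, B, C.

Propagating the distribution step by step (d_{t+1} = d_t * P):
d_0 = (A=1, B=0, C=0)
  d_1[A] = 1*1/10 + 0*9/20 + 0*1/2 = 1/10
  d_1[B] = 1*2/5 + 0*1/2 + 0*7/20 = 2/5
  d_1[C] = 1*1/2 + 0*1/20 + 0*3/20 = 1/2
d_1 = (A=1/10, B=2/5, C=1/2)
  d_2[A] = 1/10*1/10 + 2/5*9/20 + 1/2*1/2 = 11/25
  d_2[B] = 1/10*2/5 + 2/5*1/2 + 1/2*7/20 = 83/200
  d_2[C] = 1/10*1/2 + 2/5*1/20 + 1/2*3/20 = 29/200
d_2 = (A=11/25, B=83/200, C=29/200)

Answer: 11/25 83/200 29/200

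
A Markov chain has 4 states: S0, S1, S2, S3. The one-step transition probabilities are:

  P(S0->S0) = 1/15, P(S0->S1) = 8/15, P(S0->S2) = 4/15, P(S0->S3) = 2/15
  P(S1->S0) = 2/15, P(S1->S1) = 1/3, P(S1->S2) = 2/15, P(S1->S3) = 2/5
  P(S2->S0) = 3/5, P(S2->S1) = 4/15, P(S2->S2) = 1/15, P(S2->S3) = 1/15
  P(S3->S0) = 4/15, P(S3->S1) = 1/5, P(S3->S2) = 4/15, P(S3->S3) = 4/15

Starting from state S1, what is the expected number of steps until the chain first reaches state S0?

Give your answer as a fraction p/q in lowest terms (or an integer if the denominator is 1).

Let h_i = expected steps to first reach S0 from state i.
Boundary: h_S0 = 0.
First-step equations for the other states:
  h_S1 = 1 + 2/15*h_S0 + 1/3*h_S1 + 2/15*h_S2 + 2/5*h_S3
  h_S2 = 1 + 3/5*h_S0 + 4/15*h_S1 + 1/15*h_S2 + 1/15*h_S3
  h_S3 = 1 + 4/15*h_S0 + 1/5*h_S1 + 4/15*h_S2 + 4/15*h_S3

Substituting h_S0 = 0 and rearranging gives the linear system (I - Q) h = 1:
  [2/3, -2/15, -2/5] . (h_S1, h_S2, h_S3) = 1
  [-4/15, 14/15, -1/15] . (h_S1, h_S2, h_S3) = 1
  [-1/5, -4/15, 11/15] . (h_S1, h_S2, h_S3) = 1

Solving yields:
  h_S1 = 2115/529
  h_S2 = 2595/1058
  h_S3 = 1770/529

Starting state is S1, so the expected hitting time is h_S1 = 2115/529.

Answer: 2115/529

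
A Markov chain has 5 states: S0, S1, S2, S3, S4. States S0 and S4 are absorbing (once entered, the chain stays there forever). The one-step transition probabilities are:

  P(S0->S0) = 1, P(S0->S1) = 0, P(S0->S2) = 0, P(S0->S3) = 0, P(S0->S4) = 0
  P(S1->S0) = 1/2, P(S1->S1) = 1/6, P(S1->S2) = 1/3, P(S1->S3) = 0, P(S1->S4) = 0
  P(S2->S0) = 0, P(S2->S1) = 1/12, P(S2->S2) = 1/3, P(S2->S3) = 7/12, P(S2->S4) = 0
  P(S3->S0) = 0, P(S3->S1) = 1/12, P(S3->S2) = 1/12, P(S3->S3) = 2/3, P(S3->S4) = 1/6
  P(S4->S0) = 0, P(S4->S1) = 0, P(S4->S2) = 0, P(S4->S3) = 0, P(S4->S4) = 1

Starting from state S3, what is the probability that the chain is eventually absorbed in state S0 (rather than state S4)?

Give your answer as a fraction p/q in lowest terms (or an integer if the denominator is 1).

Answer: 27/103

Derivation:
Let a_i = P(absorbed in S0 | start in state i).
Boundary conditions: a_S0 = 1, a_S4 = 0.
For each transient state i, a_i = sum_j P(i->j) * a_j:
  a_S1 = 1/2*a_S0 + 1/6*a_S1 + 1/3*a_S2 + 0*a_S3 + 0*a_S4
  a_S2 = 0*a_S0 + 1/12*a_S1 + 1/3*a_S2 + 7/12*a_S3 + 0*a_S4
  a_S3 = 0*a_S0 + 1/12*a_S1 + 1/12*a_S2 + 2/3*a_S3 + 1/6*a_S4

Substituting a_S0 = 1 and a_S4 = 0, rearrange to (I - Q) a = r where r[i] = P(i -> S0):
  [5/6, -1/3, 0] . (a_S1, a_S2, a_S3) = 1/2
  [-1/12, 2/3, -7/12] . (a_S1, a_S2, a_S3) = 0
  [-1/12, -1/12, 1/3] . (a_S1, a_S2, a_S3) = 0

Solving yields:
  a_S1 = 75/103
  a_S2 = 33/103
  a_S3 = 27/103

Starting state is S3, so the absorption probability is a_S3 = 27/103.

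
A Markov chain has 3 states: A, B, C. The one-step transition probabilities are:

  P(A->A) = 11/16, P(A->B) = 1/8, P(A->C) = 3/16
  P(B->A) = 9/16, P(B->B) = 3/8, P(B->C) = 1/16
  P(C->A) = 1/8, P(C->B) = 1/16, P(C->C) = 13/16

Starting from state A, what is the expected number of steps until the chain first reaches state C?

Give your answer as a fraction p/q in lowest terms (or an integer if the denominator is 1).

Let h_i = expected steps to first reach C from state i.
Boundary: h_C = 0.
First-step equations for the other states:
  h_A = 1 + 11/16*h_A + 1/8*h_B + 3/16*h_C
  h_B = 1 + 9/16*h_A + 3/8*h_B + 1/16*h_C

Substituting h_C = 0 and rearranging gives the linear system (I - Q) h = 1:
  [5/16, -1/8] . (h_A, h_B) = 1
  [-9/16, 5/8] . (h_A, h_B) = 1

Solving yields:
  h_A = 6
  h_B = 7

Starting state is A, so the expected hitting time is h_A = 6.

Answer: 6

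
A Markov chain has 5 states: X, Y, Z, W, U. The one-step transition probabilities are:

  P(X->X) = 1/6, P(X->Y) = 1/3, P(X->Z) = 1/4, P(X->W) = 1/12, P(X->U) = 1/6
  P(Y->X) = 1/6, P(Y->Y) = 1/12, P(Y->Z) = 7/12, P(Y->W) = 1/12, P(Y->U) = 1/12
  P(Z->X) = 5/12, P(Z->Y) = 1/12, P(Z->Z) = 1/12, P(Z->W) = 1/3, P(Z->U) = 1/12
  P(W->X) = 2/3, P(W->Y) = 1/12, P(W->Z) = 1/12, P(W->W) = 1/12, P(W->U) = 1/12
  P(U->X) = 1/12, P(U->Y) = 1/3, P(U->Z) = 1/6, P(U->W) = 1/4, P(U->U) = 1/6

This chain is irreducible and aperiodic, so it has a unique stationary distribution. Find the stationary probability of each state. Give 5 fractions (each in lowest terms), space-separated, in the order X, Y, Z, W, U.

The stationary distribution satisfies pi = pi * P, i.e.:
  pi_X = 1/6*pi_X + 1/6*pi_Y + 5/12*pi_Z + 2/3*pi_W + 1/12*pi_U
  pi_Y = 1/3*pi_X + 1/12*pi_Y + 1/12*pi_Z + 1/12*pi_W + 1/3*pi_U
  pi_Z = 1/4*pi_X + 7/12*pi_Y + 1/12*pi_Z + 1/12*pi_W + 1/6*pi_U
  pi_W = 1/12*pi_X + 1/12*pi_Y + 1/3*pi_Z + 1/12*pi_W + 1/4*pi_U
  pi_U = 1/6*pi_X + 1/12*pi_Y + 1/12*pi_Z + 1/12*pi_W + 1/6*pi_U
with normalization: pi_X + pi_Y + pi_Z + pi_W + pi_U = 1.

Using the first 4 balance equations plus normalization, the linear system A*pi = b is:
  [-5/6, 1/6, 5/12, 2/3, 1/12] . pi = 0
  [1/3, -11/12, 1/12, 1/12, 1/3] . pi = 0
  [1/4, 7/12, -11/12, 1/12, 1/6] . pi = 0
  [1/12, 1/12, 1/3, -11/12, 1/4] . pi = 0
  [1, 1, 1, 1, 1] . pi = 1

Solving yields:
  pi_X = 277/933
  pi_Y = 349/1866
  pi_Z = 661/2799
  pi_W = 907/5598
  pi_U = 110/933

Verification (pi * P):
  277/933*1/6 + 349/1866*1/6 + 661/2799*5/12 + 907/5598*2/3 + 110/933*1/12 = 277/933 = pi_X  (ok)
  277/933*1/3 + 349/1866*1/12 + 661/2799*1/12 + 907/5598*1/12 + 110/933*1/3 = 349/1866 = pi_Y  (ok)
  277/933*1/4 + 349/1866*7/12 + 661/2799*1/12 + 907/5598*1/12 + 110/933*1/6 = 661/2799 = pi_Z  (ok)
  277/933*1/12 + 349/1866*1/12 + 661/2799*1/3 + 907/5598*1/12 + 110/933*1/4 = 907/5598 = pi_W  (ok)
  277/933*1/6 + 349/1866*1/12 + 661/2799*1/12 + 907/5598*1/12 + 110/933*1/6 = 110/933 = pi_U  (ok)

Answer: 277/933 349/1866 661/2799 907/5598 110/933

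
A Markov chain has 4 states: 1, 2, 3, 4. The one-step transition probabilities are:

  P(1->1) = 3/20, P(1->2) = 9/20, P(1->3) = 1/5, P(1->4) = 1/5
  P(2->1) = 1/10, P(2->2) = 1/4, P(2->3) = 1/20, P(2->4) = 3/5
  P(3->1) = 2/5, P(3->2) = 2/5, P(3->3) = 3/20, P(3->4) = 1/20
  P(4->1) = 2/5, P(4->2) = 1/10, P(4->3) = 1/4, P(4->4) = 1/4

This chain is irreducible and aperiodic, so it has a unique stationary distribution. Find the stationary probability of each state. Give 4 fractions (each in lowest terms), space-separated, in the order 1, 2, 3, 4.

The stationary distribution satisfies pi = pi * P, i.e.:
  pi_1 = 3/20*pi_1 + 1/10*pi_2 + 2/5*pi_3 + 2/5*pi_4
  pi_2 = 9/20*pi_1 + 1/4*pi_2 + 2/5*pi_3 + 1/10*pi_4
  pi_3 = 1/5*pi_1 + 1/20*pi_2 + 3/20*pi_3 + 1/4*pi_4
  pi_4 = 1/5*pi_1 + 3/5*pi_2 + 1/20*pi_3 + 1/4*pi_4
with normalization: pi_1 + pi_2 + pi_3 + pi_4 = 1.

Using the first 3 balance equations plus normalization, the linear system A*pi = b is:
  [-17/20, 1/10, 2/5, 2/5] . pi = 0
  [9/20, -3/4, 2/5, 1/10] . pi = 0
  [1/5, 1/20, -17/20, 1/4] . pi = 0
  [1, 1, 1, 1] . pi = 1

Solving yields:
  pi_1 = 1370/5419
  pi_2 = 1517/5419
  pi_3 = 1787/10838
  pi_4 = 3277/10838

Verification (pi * P):
  1370/5419*3/20 + 1517/5419*1/10 + 1787/10838*2/5 + 3277/10838*2/5 = 1370/5419 = pi_1  (ok)
  1370/5419*9/20 + 1517/5419*1/4 + 1787/10838*2/5 + 3277/10838*1/10 = 1517/5419 = pi_2  (ok)
  1370/5419*1/5 + 1517/5419*1/20 + 1787/10838*3/20 + 3277/10838*1/4 = 1787/10838 = pi_3  (ok)
  1370/5419*1/5 + 1517/5419*3/5 + 1787/10838*1/20 + 3277/10838*1/4 = 3277/10838 = pi_4  (ok)

Answer: 1370/5419 1517/5419 1787/10838 3277/10838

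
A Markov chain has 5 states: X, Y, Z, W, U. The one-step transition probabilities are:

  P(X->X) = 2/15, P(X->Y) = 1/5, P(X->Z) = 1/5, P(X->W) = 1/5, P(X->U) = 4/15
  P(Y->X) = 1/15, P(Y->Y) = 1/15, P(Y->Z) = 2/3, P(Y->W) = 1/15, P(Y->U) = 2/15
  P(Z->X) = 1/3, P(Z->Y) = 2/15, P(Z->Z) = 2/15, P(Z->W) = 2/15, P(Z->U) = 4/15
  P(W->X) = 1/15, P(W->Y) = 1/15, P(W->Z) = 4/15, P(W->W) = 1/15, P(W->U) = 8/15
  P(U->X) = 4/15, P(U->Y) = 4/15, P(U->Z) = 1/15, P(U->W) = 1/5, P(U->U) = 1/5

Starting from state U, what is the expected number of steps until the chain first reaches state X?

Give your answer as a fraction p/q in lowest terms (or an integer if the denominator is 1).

Let h_i = expected steps to first reach X from state i.
Boundary: h_X = 0.
First-step equations for the other states:
  h_Y = 1 + 1/15*h_X + 1/15*h_Y + 2/3*h_Z + 1/15*h_W + 2/15*h_U
  h_Z = 1 + 1/3*h_X + 2/15*h_Y + 2/15*h_Z + 2/15*h_W + 4/15*h_U
  h_W = 1 + 1/15*h_X + 1/15*h_Y + 4/15*h_Z + 1/15*h_W + 8/15*h_U
  h_U = 1 + 4/15*h_X + 4/15*h_Y + 1/15*h_Z + 1/5*h_W + 1/5*h_U

Substituting h_X = 0 and rearranging gives the linear system (I - Q) h = 1:
  [14/15, -2/3, -1/15, -2/15] . (h_Y, h_Z, h_W, h_U) = 1
  [-2/15, 13/15, -2/15, -4/15] . (h_Y, h_Z, h_W, h_U) = 1
  [-1/15, -4/15, 14/15, -8/15] . (h_Y, h_Z, h_W, h_U) = 1
  [-4/15, -1/15, -1/5, 4/5] . (h_Y, h_Z, h_W, h_U) = 1

Solving yields:
  h_Y = 1385/273
  h_Z = 1135/273
  h_W = 4300/819
  h_U = 7535/1638

Starting state is U, so the expected hitting time is h_U = 7535/1638.

Answer: 7535/1638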